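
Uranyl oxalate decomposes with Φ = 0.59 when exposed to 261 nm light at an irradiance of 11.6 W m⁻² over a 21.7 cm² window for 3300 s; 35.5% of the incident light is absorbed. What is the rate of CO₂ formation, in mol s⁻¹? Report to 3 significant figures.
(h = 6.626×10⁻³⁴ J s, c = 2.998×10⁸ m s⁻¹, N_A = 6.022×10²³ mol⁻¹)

1.15×10⁻⁸ mol s⁻¹

Photon energy at 261 nm: hc/λ = (6.626×10⁻³⁴)(2.998×10⁸)/(261×10⁻⁹) = 7.611×10⁻¹⁹ J.
Energy delivered: (11.6 W m⁻²)(21.7×10⁻⁴ m²)(3300 s) = 83.07 J.
Photons incident: 83.07 / 7.611×10⁻¹⁹ = 1.091×10²⁰, i.e. 1.091×10²⁰/6.022×10²³ = 1.812×10⁻⁴ mol.
Photons absorbed: 0.355 × 1.812×10⁻⁴ = 6.433×10⁻⁵ mol.
Product formed: 0.59 × 6.433×10⁻⁵ = 3.795×10⁻⁵ mol.
Rate: 3.795×10⁻⁵ / 3300 s = 1.15×10⁻⁸ mol s⁻¹.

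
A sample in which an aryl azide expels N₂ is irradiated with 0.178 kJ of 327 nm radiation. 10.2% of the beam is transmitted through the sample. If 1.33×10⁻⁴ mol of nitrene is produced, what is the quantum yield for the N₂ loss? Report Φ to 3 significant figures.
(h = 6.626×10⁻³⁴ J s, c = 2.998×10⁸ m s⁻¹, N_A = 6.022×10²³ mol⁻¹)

Φ = 0.304

Photon energy at 327 nm: hc/λ = (6.626×10⁻³⁴)(2.998×10⁸)/(327×10⁻⁹) = 6.075×10⁻¹⁹ J.
Incident energy: 0.178 kJ = 178 J.
Photons incident: 178 / 6.075×10⁻¹⁹ = 2.930×10²⁰, i.e. 2.930×10²⁰/6.022×10²³ = 4.865×10⁻⁴ mol.
Fraction absorbed: 1 − 10.2/100 = 0.8980.
Photons absorbed: 0.8980 × 4.865×10⁻⁴ = 4.369×10⁻⁴ mol.
Φ = 1.33×10⁻⁴ mol / 4.369×10⁻⁴ mol photons = 0.304.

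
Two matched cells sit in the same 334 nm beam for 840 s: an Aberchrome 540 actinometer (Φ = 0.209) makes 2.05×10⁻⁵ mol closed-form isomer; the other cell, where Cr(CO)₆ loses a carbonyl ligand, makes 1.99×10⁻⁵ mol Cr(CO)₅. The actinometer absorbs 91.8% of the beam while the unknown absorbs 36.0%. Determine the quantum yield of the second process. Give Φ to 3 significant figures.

Φ = 0.517

Photons absorbed by the actinometer: 2.05×10⁻⁵ / 0.209 = 9.809×10⁻⁵ mol.
Incident flux: 9.809×10⁻⁵ / 0.918 = 1.069×10⁻⁴ einstein.
Absorbed by unknown: 0.360 × 1.069×10⁻⁴ = 3.848×10⁻⁵ mol.
Φ(unknown) = 1.99×10⁻⁵ / 3.848×10⁻⁵ = 0.517.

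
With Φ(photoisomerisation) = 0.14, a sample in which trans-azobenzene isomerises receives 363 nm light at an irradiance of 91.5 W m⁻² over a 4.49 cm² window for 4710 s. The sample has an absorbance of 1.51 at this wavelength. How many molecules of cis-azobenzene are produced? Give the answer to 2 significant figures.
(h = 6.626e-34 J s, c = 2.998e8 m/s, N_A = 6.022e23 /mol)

Photon energy at 363 nm: hc/λ = (6.626e-34)(2.998e8)/(363e-9) = 5.472e-19 J.
Energy delivered: (91.5 W m⁻²)(4.49e-4 m²)(4710 s) = 193.5 J.
Photons incident: 193.5 / 5.472e-19 = 3.536e20, i.e. 3.536e20/6.022e23 = 5.872e-4 mol.
Fraction absorbed: 1 − 10^(−1.51) = 0.9691.
Photons absorbed: 0.9691 × 5.872e-4 = 5.691e-4 mol.
Product: Φ × n_abs = 0.14 × 5.691e-4 = 7.967e-5 mol.
As a count: 7.967e-5 × 6.022e23 = 4.8e19.

4.8e19 molecules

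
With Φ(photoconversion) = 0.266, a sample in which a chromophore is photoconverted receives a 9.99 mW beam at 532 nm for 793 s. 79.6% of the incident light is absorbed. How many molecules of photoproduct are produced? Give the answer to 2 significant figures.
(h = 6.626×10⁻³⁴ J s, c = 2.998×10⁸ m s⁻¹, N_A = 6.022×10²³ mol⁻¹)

4.5×10¹⁸ molecules

Photon energy at 532 nm: hc/λ = (6.626×10⁻³⁴)(2.998×10⁸)/(532×10⁻⁹) = 3.734×10⁻¹⁹ J.
Energy delivered: (9.99 mW)(793 s) = 7.922 J.
Photons incident: 7.922 / 3.734×10⁻¹⁹ = 2.122×10¹⁹, i.e. 2.122×10¹⁹/6.022×10²³ = 3.524×10⁻⁵ mol.
Photons absorbed: 0.796 × 3.524×10⁻⁵ = 2.805×10⁻⁵ mol.
Product: Φ × n_abs = 0.266 × 2.805×10⁻⁵ = 7.461×10⁻⁶ mol.
As a count: 7.461×10⁻⁶ × 6.022×10²³ = 4.5×10¹⁸.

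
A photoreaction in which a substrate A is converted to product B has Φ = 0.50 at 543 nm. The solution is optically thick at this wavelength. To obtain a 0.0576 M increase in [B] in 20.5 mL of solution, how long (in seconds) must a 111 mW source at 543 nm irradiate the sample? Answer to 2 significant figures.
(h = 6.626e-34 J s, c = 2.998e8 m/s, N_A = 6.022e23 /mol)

t ≈ 4700 s

Product: (0.0576 M)(0.0205 L) = 0.001181 mol.
Photons that must be absorbed: 0.001181 / 0.50 = 0.002362 mol.
Photon energy: hc/λ = 3.658e-19 J; per mole, 2.203e5 J mol⁻¹.
Energy required: 0.002362 × 2.203e5 = 520.3 J.
Time: 520.3 J / 0.111 W = 4700 s.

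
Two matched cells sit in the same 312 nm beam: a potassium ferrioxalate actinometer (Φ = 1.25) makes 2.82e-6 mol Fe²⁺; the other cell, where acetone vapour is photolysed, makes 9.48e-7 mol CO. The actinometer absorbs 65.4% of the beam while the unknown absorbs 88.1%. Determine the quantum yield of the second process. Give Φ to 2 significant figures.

Φ = 0.31

Photons absorbed by the actinometer: 2.82e-6 / 1.25 = 2.256e-6 mol.
Incident flux: 2.256e-6 / 0.654 = 3.450e-6 einstein.
Absorbed by unknown: 0.881 × 3.450e-6 = 3.039e-6 mol.
Φ(unknown) = 9.48e-7 / 3.039e-6 = 0.31.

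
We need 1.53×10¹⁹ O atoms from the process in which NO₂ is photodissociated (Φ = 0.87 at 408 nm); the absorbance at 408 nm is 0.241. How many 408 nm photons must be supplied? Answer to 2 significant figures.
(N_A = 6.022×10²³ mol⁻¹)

Product: 1.53×10¹⁹ / 6.022×10²³ = 2.541×10⁻⁵ mol.
Photons that must be absorbed: 2.541×10⁻⁵ / 0.87 = 2.921×10⁻⁵ mol.
Fraction absorbed: 1 − 10^(−0.241) = 0.4259.
Incident photons needed: 2.921×10⁻⁵ / 0.4259 = 6.858×10⁻⁵ mol.
Photon count: 6.858×10⁻⁵ × 6.022×10²³ = 4.1×10¹⁹.

4.1×10¹⁹ photons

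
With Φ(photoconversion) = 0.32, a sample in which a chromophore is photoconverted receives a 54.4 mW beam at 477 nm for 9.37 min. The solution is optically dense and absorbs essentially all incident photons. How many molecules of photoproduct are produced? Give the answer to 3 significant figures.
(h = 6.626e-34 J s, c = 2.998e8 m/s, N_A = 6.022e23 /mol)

Photon energy at 477 nm: hc/λ = (6.626e-34)(2.998e8)/(477e-9) = 4.165e-19 J.
Energy delivered: (54.4 mW)(562.2 s) = 30.58 J.
Photons incident: 30.58 / 4.165e-19 = 7.342e19, i.e. 7.342e19/6.022e23 = 1.219e-4 mol.
Product: Φ × n_abs = 0.32 × 1.219e-4 = 3.901e-5 mol.
As a count: 3.901e-5 × 6.022e23 = 2.35e19.

2.35e19 molecules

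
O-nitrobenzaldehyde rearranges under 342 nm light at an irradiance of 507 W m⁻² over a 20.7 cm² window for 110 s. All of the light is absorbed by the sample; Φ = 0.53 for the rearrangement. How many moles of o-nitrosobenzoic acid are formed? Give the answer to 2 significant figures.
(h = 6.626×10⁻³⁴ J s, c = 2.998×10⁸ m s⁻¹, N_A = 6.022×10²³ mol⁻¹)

1.7×10⁻⁴ mol

Photon energy at 342 nm: hc/λ = (6.626×10⁻³⁴)(2.998×10⁸)/(342×10⁻⁹) = 5.808×10⁻¹⁹ J.
Energy delivered: (507 W m⁻²)(20.7×10⁻⁴ m²)(110 s) = 115.4 J.
Photons incident: 115.4 / 5.808×10⁻¹⁹ = 1.987×10²⁰, i.e. 1.987×10²⁰/6.022×10²³ = 3.300×10⁻⁴ mol.
Product: Φ × n_abs = 0.53 × 3.300×10⁻⁴ = 1.749×10⁻⁴ mol.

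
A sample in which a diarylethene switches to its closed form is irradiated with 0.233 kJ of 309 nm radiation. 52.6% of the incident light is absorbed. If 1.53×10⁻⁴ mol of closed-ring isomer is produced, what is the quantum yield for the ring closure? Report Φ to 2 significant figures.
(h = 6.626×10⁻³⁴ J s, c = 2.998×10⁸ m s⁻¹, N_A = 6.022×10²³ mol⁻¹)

Photon energy at 309 nm: hc/λ = (6.626×10⁻³⁴)(2.998×10⁸)/(309×10⁻⁹) = 6.429×10⁻¹⁹ J.
Incident energy: 0.233 kJ = 233 J.
Photons incident: 233 / 6.429×10⁻¹⁹ = 3.624×10²⁰, i.e. 3.624×10²⁰/6.022×10²³ = 6.018×10⁻⁴ mol.
Photons absorbed: 0.526 × 6.018×10⁻⁴ = 3.165×10⁻⁴ mol.
Φ = 1.53×10⁻⁴ mol / 3.165×10⁻⁴ mol photons = 0.48.

Φ = 0.48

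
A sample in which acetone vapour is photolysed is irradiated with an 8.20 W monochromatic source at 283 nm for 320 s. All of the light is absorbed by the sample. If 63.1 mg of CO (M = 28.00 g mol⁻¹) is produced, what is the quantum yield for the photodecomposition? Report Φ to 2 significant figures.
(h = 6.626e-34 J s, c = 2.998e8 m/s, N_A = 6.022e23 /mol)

Product: 63.1 mg / 28.00 g mol⁻¹ = 0.002254 mol.
Photon energy at 283 nm: hc/λ = (6.626e-34)(2.998e8)/(283e-9) = 7.019e-19 J.
Energy delivered: (8.20 W)(320 s) = 2624 J.
Photons incident: 2624 / 7.019e-19 = 3.738e21, i.e. 3.738e21/6.022e23 = 0.006207 mol.
Φ = 0.002254 mol / 0.006207 mol photons = 0.36.

Φ = 0.36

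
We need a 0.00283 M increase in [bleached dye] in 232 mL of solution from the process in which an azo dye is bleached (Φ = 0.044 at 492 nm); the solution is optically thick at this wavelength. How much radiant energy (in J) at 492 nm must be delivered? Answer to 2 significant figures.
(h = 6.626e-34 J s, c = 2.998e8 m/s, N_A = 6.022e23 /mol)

Product: (0.00283 M)(0.232 L) = 6.566e-4 mol.
Photons that must be absorbed: 6.566e-4 / 0.044 = 0.01492 mol.
Photon energy: hc/λ = 4.038e-19 J; per mole, 2.432e5 J mol⁻¹.
Energy required: 0.01492 × 2.432e5 = 3600 J.

3600 J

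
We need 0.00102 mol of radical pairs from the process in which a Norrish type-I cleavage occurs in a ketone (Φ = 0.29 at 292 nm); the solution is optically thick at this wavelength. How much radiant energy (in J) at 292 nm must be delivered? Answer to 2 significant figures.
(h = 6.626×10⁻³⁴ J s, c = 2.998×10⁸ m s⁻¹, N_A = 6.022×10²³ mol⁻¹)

1400 J

Photons that must be absorbed: 0.00102 / 0.29 = 0.003517 mol.
Photon energy: hc/λ = 6.803×10⁻¹⁹ J; per mole, 4.097×10⁵ J mol⁻¹.
Energy required: 0.003517 × 4.097×10⁵ = 1400 J.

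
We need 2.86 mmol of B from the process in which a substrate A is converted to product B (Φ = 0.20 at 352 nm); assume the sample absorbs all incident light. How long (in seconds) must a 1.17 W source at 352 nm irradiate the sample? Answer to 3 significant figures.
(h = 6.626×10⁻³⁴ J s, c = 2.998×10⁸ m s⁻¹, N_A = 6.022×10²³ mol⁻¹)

Product: 2.86 mmol = 0.00286 mol.
Photons that must be absorbed: 0.00286 / 0.20 = 0.01430 mol.
Photon energy: hc/λ = 5.643×10⁻¹⁹ J; per mole, 3.398×10⁵ J mol⁻¹.
Energy required: 0.01430 × 3.398×10⁵ = 4859 J.
Time: 4859 J / 1.17 W = 4150 s.

t ≈ 4150 s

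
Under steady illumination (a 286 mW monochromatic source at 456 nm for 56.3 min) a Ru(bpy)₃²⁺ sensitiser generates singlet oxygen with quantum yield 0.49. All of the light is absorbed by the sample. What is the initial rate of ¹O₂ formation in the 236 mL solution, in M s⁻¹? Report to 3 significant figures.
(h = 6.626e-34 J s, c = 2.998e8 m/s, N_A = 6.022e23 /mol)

Photon energy at 456 nm: hc/λ = (6.626e-34)(2.998e8)/(456e-9) = 4.356e-19 J.
Energy delivered: (286 mW)(3378 s) = 966.1 J.
Photons incident: 966.1 / 4.356e-19 = 2.218e21, i.e. 2.218e21/6.022e23 = 0.003683 mol.
Product formed: 0.49 × 0.003683 = 0.001805 mol.
Rate: 0.001805 mol / (3378 s × 0.236 L) = 2.26e-6 M s⁻¹.

2.26e-6 M s⁻¹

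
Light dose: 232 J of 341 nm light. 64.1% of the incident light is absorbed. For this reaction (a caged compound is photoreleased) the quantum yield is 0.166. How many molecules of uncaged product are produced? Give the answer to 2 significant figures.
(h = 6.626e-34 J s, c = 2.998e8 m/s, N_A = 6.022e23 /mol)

4.2e19 molecules

Photon energy at 341 nm: hc/λ = (6.626e-34)(2.998e8)/(341e-9) = 5.825e-19 J.
Photons incident: 232 / 5.825e-19 = 3.983e20, i.e. 3.983e20/6.022e23 = 6.614e-4 mol.
Photons absorbed: 0.641 × 6.614e-4 = 4.240e-4 mol.
Product: Φ × n_abs = 0.166 × 4.240e-4 = 7.038e-5 mol.
As a count: 7.038e-5 × 6.022e23 = 4.2e19.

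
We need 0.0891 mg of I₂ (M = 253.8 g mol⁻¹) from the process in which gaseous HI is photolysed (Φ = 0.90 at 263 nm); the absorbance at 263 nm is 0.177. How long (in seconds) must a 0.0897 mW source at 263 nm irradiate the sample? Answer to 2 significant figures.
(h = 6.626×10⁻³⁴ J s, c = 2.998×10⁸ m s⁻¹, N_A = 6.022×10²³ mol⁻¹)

Product: 0.0891 mg / 253.8 g mol⁻¹ = 3.511×10⁻⁷ mol.
Photons that must be absorbed: 3.511×10⁻⁷ / 0.90 = 3.901×10⁻⁷ mol.
Fraction absorbed: 1 − 10^(−0.177) = 0.3347.
Incident photons needed: 3.901×10⁻⁷ / 0.3347 = 1.166×10⁻⁶ mol.
Photon energy: hc/λ = 7.553×10⁻¹⁹ J; per mole, 4.548×10⁵ J mol⁻¹.
Energy required: 1.166×10⁻⁶ × 4.548×10⁵ = 0.5303 J.
Time: 0.5303 J / 8.97e-05 W = 5900 s.

t ≈ 5900 s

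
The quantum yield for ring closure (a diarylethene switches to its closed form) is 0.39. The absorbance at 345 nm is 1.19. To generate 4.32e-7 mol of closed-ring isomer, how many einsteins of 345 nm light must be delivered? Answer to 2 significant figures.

1.2e-6 einstein

Photons that must be absorbed: 4.32e-7 / 0.39 = 1.108e-6 mol.
Fraction absorbed: 1 − 10^(−1.19) = 0.9354.
Incident photons needed: 1.108e-6 / 0.9354 = 1.185e-6 mol.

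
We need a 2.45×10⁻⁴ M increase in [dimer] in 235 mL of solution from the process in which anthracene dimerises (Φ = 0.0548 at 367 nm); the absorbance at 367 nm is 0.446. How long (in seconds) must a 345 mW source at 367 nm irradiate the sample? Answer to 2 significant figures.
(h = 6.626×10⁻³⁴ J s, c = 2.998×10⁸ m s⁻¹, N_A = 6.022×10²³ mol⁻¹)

t ≈ 1500 s

Product: (2.45×10⁻⁴ M)(0.235 L) = 5.758×10⁻⁵ mol.
Photons that must be absorbed: 5.758×10⁻⁵ / 0.0548 = 0.001051 mol.
Fraction absorbed: 1 − 10^(−0.446) = 0.6419.
Incident photons needed: 0.001051 / 0.6419 = 0.001637 mol.
Photon energy: hc/λ = 5.413×10⁻¹⁹ J; per mole, 3.260×10⁵ J mol⁻¹.
Energy required: 0.001637 × 3.260×10⁵ = 533.7 J.
Time: 533.7 J / 0.345 W = 1500 s.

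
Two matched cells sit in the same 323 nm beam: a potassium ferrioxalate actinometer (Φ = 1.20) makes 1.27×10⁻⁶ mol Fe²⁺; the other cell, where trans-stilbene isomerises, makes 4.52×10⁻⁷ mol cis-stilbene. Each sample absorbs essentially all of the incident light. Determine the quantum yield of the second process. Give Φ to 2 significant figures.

Φ = 0.43

Photons absorbed by the actinometer: 1.27×10⁻⁶ / 1.20 = 1.058×10⁻⁶ mol.
Φ(unknown) = 4.52×10⁻⁷ / 1.058×10⁻⁶ = 0.43.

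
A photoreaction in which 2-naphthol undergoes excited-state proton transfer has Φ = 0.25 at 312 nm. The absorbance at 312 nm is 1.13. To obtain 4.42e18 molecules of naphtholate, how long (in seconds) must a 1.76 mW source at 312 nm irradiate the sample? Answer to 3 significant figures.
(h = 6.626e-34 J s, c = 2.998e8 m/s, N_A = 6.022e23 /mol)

Product: 4.42e18 / 6.022e23 = 7.340e-6 mol.
Photons that must be absorbed: 7.340e-6 / 0.25 = 2.936e-5 mol.
Fraction absorbed: 1 − 10^(−1.13) = 0.9259.
Incident photons needed: 2.936e-5 / 0.9259 = 3.171e-5 mol.
Photon energy: hc/λ = 6.367e-19 J; per mole, 3.834e5 J mol⁻¹.
Energy required: 3.171e-5 × 3.834e5 = 12.16 J.
Time: 12.16 J / 0.00176 W = 6910 s.

t ≈ 6910 s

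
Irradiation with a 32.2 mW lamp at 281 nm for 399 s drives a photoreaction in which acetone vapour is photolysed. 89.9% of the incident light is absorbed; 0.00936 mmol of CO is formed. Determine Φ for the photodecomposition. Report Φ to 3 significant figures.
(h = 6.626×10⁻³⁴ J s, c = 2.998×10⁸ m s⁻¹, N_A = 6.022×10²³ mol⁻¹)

Product: 0.00936 mmol = 9.36×10⁻⁶ mol.
Photon energy at 281 nm: hc/λ = (6.626×10⁻³⁴)(2.998×10⁸)/(281×10⁻⁹) = 7.069×10⁻¹⁹ J.
Energy delivered: (32.2 mW)(399 s) = 12.85 J.
Photons incident: 12.85 / 7.069×10⁻¹⁹ = 1.818×10¹⁹, i.e. 1.818×10¹⁹/6.022×10²³ = 3.019×10⁻⁵ mol.
Photons absorbed: 0.899 × 3.019×10⁻⁵ = 2.714×10⁻⁵ mol.
Φ = 9.36×10⁻⁶ mol / 2.714×10⁻⁵ mol photons = 0.345.

Φ = 0.345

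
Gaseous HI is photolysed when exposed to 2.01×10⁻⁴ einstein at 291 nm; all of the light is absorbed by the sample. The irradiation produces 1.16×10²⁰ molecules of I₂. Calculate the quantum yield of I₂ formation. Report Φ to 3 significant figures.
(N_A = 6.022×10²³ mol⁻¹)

Product: 1.16×10²⁰ / 6.022×10²³ = 1.926×10⁻⁴ mol.
Φ = 1.926×10⁻⁴ mol / 2.01×10⁻⁴ mol photons = 0.958.

Φ = 0.958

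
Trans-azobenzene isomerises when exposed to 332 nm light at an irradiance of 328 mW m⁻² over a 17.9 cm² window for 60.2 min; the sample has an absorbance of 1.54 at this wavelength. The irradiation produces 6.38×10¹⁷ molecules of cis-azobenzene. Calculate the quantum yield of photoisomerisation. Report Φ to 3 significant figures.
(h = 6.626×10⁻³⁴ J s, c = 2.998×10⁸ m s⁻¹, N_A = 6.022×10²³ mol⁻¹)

Product: 6.38×10¹⁷ / 6.022×10²³ = 1.059×10⁻⁶ mol.
Photon energy at 332 nm: hc/λ = (6.626×10⁻³⁴)(2.998×10⁸)/(332×10⁻⁹) = 5.983×10⁻¹⁹ J.
Energy delivered: (328 mW m⁻²)(17.9×10⁻⁴ m²)(3612 s) = 2.121 J.
Photons incident: 2.121 / 5.983×10⁻¹⁹ = 3.545×10¹⁸, i.e. 3.545×10¹⁸/6.022×10²³ = 5.887×10⁻⁶ mol.
Fraction absorbed: 1 − 10^(−1.54) = 0.9712.
Photons absorbed: 0.9712 × 5.887×10⁻⁶ = 5.717×10⁻⁶ mol.
Φ = 1.059×10⁻⁶ mol / 5.717×10⁻⁶ mol photons = 0.185.

Φ = 0.185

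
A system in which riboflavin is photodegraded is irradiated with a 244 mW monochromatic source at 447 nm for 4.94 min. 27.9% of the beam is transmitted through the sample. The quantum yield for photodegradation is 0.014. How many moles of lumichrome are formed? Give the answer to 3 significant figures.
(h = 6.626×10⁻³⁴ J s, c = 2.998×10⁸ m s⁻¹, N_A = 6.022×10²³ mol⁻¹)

2.73×10⁻⁶ mol

Photon energy at 447 nm: hc/λ = (6.626×10⁻³⁴)(2.998×10⁸)/(447×10⁻⁹) = 4.444×10⁻¹⁹ J.
Energy delivered: (244 mW)(296.4 s) = 72.32 J.
Photons incident: 72.32 / 4.444×10⁻¹⁹ = 1.627×10²⁰, i.e. 1.627×10²⁰/6.022×10²³ = 2.702×10⁻⁴ mol.
Fraction absorbed: 1 − 27.9/100 = 0.7210.
Photons absorbed: 0.7210 × 2.702×10⁻⁴ = 1.948×10⁻⁴ mol.
Product: Φ × n_abs = 0.014 × 1.948×10⁻⁴ = 2.727×10⁻⁶ mol.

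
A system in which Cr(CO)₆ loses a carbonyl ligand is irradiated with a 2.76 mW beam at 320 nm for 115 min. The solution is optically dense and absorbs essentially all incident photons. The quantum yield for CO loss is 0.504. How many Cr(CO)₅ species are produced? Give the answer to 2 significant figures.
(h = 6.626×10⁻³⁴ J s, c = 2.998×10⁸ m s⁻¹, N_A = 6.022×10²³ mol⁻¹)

1.5×10¹⁹ species

Photon energy at 320 nm: hc/λ = (6.626×10⁻³⁴)(2.998×10⁸)/(320×10⁻⁹) = 6.208×10⁻¹⁹ J.
Energy delivered: (2.76 mW)(6900 s) = 19.04 J.
Photons incident: 19.04 / 6.208×10⁻¹⁹ = 3.067×10¹⁹, i.e. 3.067×10¹⁹/6.022×10²³ = 5.093×10⁻⁵ mol.
Product: Φ × n_abs = 0.504 × 5.093×10⁻⁵ = 2.567×10⁻⁵ mol.
As a count: 2.567×10⁻⁵ × 6.022×10²³ = 1.5×10¹⁹.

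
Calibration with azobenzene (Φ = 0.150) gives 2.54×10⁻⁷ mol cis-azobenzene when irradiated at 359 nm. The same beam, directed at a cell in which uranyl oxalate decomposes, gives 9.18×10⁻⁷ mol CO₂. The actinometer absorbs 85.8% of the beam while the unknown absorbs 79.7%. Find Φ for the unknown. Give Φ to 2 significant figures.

Φ = 0.58

Photons absorbed by the actinometer: 2.54×10⁻⁷ / 0.150 = 1.693×10⁻⁶ mol.
Incident flux: 1.693×10⁻⁶ / 0.858 = 1.973×10⁻⁶ einstein.
Absorbed by unknown: 0.797 × 1.973×10⁻⁶ = 1.572×10⁻⁶ mol.
Φ(unknown) = 9.18×10⁻⁷ / 1.572×10⁻⁶ = 0.58.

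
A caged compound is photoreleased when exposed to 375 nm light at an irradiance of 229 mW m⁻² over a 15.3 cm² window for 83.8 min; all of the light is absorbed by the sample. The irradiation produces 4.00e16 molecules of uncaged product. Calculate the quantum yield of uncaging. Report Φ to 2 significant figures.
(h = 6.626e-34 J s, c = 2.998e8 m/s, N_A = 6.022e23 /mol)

Product: 4.00e16 / 6.022e23 = 6.642e-8 mol.
Photon energy at 375 nm: hc/λ = (6.626e-34)(2.998e8)/(375e-9) = 5.297e-19 J.
Energy delivered: (229 mW m⁻²)(15.3e-4 m²)(5028 s) = 1.762 J.
Photons incident: 1.762 / 5.297e-19 = 3.326e18, i.e. 3.326e18/6.022e23 = 5.523e-6 mol.
Φ = 6.642e-8 mol / 5.523e-6 mol photons = 0.012.

Φ = 0.012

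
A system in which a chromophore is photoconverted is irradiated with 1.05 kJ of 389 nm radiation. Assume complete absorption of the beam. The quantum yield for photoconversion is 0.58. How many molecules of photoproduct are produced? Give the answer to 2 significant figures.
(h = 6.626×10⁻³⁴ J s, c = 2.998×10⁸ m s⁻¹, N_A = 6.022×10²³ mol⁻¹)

1.2×10²¹ molecules

Photon energy at 389 nm: hc/λ = (6.626×10⁻³⁴)(2.998×10⁸)/(389×10⁻⁹) = 5.107×10⁻¹⁹ J.
Incident energy: 1.05 kJ = 1050 J.
Photons incident: 1050 / 5.107×10⁻¹⁹ = 2.056×10²¹, i.e. 2.056×10²¹/6.022×10²³ = 0.003414 mol.
Product: Φ × n_abs = 0.58 × 0.003414 = 0.001980 mol.
As a count: 0.001980 × 6.022×10²³ = 1.2×10²¹.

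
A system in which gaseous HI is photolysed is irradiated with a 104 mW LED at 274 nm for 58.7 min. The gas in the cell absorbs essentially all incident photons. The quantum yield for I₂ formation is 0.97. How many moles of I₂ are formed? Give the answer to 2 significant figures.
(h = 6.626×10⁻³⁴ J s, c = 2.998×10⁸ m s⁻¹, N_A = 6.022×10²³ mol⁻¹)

Photon energy at 274 nm: hc/λ = (6.626×10⁻³⁴)(2.998×10⁸)/(274×10⁻⁹) = 7.250×10⁻¹⁹ J.
Energy delivered: (104 mW)(3522 s) = 366.3 J.
Photons incident: 366.3 / 7.250×10⁻¹⁹ = 5.052×10²⁰, i.e. 5.052×10²⁰/6.022×10²³ = 8.389×10⁻⁴ mol.
Product: Φ × n_abs = 0.97 × 8.389×10⁻⁴ = 8.137×10⁻⁴ mol.

8.1×10⁻⁴ mol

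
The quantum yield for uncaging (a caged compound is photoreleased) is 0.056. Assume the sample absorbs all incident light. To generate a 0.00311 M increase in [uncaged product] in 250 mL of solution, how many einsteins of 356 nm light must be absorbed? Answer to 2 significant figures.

Product: (0.00311 M)(0.25 L) = 7.775×10⁻⁴ mol.
Photons that must be absorbed: 7.775×10⁻⁴ / 0.056 = 0.01388 mol.

0.014 einstein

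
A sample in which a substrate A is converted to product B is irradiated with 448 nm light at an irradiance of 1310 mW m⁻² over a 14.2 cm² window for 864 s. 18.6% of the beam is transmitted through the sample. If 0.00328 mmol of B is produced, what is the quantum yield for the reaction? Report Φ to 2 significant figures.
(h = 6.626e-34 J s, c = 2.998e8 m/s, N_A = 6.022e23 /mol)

Product: 0.00328 mmol = 3.28e-6 mol.
Photon energy at 448 nm: hc/λ = (6.626e-34)(2.998e8)/(448e-9) = 4.434e-19 J.
Energy delivered: (1310 mW m⁻²)(14.2e-4 m²)(864 s) = 1.607 J.
Photons incident: 1.607 / 4.434e-19 = 3.624e18, i.e. 3.624e18/6.022e23 = 6.018e-6 mol.
Fraction absorbed: 1 − 18.6/100 = 0.8140.
Photons absorbed: 0.8140 × 6.018e-6 = 4.899e-6 mol.
Φ = 3.28e-6 mol / 4.899e-6 mol photons = 0.67.

Φ = 0.67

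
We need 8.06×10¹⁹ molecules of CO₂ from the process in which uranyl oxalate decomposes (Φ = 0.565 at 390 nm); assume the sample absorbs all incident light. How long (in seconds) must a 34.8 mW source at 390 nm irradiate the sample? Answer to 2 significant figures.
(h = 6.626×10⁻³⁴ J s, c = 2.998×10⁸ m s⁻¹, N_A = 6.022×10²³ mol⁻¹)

t ≈ 2100 s

Product: 8.06×10¹⁹ / 6.022×10²³ = 1.338×10⁻⁴ mol.
Photons that must be absorbed: 1.338×10⁻⁴ / 0.565 = 2.368×10⁻⁴ mol.
Photon energy: hc/λ = 5.094×10⁻¹⁹ J; per mole, 3.068×10⁵ J mol⁻¹.
Energy required: 2.368×10⁻⁴ × 3.068×10⁵ = 72.65 J.
Time: 72.65 J / 0.0348 W = 2100 s.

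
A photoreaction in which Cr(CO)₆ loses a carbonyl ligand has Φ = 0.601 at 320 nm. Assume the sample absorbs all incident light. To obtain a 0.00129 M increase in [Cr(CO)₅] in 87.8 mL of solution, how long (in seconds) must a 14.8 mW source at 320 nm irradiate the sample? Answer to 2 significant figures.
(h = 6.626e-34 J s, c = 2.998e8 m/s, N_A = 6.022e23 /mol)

Product: (0.00129 M)(0.0878 L) = 1.133e-4 mol.
Photons that must be absorbed: 1.133e-4 / 0.601 = 1.885e-4 mol.
Photon energy: hc/λ = 6.208e-19 J; per mole, 3.738e5 J mol⁻¹.
Energy required: 1.885e-4 × 3.738e5 = 70.46 J.
Time: 70.46 J / 0.0148 W = 4800 s.

t ≈ 4800 s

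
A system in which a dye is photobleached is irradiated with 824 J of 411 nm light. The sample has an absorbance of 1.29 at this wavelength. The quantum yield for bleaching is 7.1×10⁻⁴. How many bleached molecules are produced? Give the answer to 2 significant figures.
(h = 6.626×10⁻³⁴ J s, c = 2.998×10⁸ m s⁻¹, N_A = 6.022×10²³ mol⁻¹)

1.1×10¹⁸ bleached molecules

Photon energy at 411 nm: hc/λ = (6.626×10⁻³⁴)(2.998×10⁸)/(411×10⁻⁹) = 4.833×10⁻¹⁹ J.
Photons incident: 824 / 4.833×10⁻¹⁹ = 1.705×10²¹, i.e. 1.705×10²¹/6.022×10²³ = 0.002831 mol.
Fraction absorbed: 1 − 10^(−1.29) = 0.9487.
Photons absorbed: 0.9487 × 0.002831 = 0.002686 mol.
Product: Φ × n_abs = 7.1×10⁻⁴ × 0.002686 = 1.907×10⁻⁶ mol.
As a count: 1.907×10⁻⁶ × 6.022×10²³ = 1.1×10¹⁸.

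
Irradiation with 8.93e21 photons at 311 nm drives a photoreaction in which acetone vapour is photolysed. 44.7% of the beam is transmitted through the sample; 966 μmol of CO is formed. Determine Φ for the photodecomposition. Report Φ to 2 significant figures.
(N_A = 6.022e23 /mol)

Φ = 0.12

Product: 966 μmol = 9.66e-4 mol.
Moles of photons: 8.93e21 / 6.022e23 = 0.01483 mol.
Fraction absorbed: 1 − 44.7/100 = 0.5530.
Photons absorbed: 0.5530 × 0.01483 = 0.008201 mol.
Φ = 9.66e-4 mol / 0.008201 mol photons = 0.12.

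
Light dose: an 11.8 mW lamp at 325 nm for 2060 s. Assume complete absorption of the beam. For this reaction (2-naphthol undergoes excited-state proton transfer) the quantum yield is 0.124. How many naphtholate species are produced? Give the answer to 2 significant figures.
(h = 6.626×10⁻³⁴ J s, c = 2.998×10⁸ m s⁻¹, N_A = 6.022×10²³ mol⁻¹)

Photon energy at 325 nm: hc/λ = (6.626×10⁻³⁴)(2.998×10⁸)/(325×10⁻⁹) = 6.112×10⁻¹⁹ J.
Energy delivered: (11.8 mW)(2060 s) = 24.31 J.
Photons incident: 24.31 / 6.112×10⁻¹⁹ = 3.977×10¹⁹, i.e. 3.977×10¹⁹/6.022×10²³ = 6.604×10⁻⁵ mol.
Product: Φ × n_abs = 0.124 × 6.604×10⁻⁵ = 8.189×10⁻⁶ mol.
As a count: 8.189×10⁻⁶ × 6.022×10²³ = 4.9×10¹⁸.

4.9×10¹⁸ species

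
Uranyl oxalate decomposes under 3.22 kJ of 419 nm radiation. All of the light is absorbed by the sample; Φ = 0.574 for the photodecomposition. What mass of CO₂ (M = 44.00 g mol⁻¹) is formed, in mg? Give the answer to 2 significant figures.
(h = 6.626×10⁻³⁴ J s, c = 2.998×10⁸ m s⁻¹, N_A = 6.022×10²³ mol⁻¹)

Photon energy at 419 nm: hc/λ = (6.626×10⁻³⁴)(2.998×10⁸)/(419×10⁻⁹) = 4.741×10⁻¹⁹ J.
Incident energy: 3.22 kJ = 3220 J.
Photons incident: 3220 / 4.741×10⁻¹⁹ = 6.792×10²¹, i.e. 6.792×10²¹/6.022×10²³ = 0.01128 mol.
Product: Φ × n_abs = 0.574 × 0.01128 = 0.006475 mol.
Mass: 0.006475 × 44.00 = 0.2849 g = 280 mg.

280 mg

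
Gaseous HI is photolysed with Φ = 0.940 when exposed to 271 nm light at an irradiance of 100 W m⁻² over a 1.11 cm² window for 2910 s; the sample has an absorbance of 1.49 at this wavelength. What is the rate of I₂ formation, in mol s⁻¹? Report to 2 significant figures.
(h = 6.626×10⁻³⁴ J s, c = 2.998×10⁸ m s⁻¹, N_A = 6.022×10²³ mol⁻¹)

Photon energy at 271 nm: hc/λ = (6.626×10⁻³⁴)(2.998×10⁸)/(271×10⁻⁹) = 7.330×10⁻¹⁹ J.
Energy delivered: (100 W m⁻²)(1.11×10⁻⁴ m²)(2910 s) = 32.30 J.
Photons incident: 32.30 / 7.330×10⁻¹⁹ = 4.407×10¹⁹, i.e. 4.407×10¹⁹/6.022×10²³ = 7.318×10⁻⁵ mol.
Fraction absorbed: 1 − 10^(−1.49) = 0.9676.
Photons absorbed: 0.9676 × 7.318×10⁻⁵ = 7.081×10⁻⁵ mol.
Product formed: 0.940 × 7.081×10⁻⁵ = 6.656×10⁻⁵ mol.
Rate: 6.656×10⁻⁵ / 2910 s = 2.3×10⁻⁸ mol s⁻¹.

2.3×10⁻⁸ mol s⁻¹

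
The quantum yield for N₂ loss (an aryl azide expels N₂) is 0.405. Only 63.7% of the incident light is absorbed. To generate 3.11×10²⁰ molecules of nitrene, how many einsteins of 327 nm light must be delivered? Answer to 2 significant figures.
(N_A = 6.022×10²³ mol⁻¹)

0.0020 einstein

Product: 3.11×10²⁰ / 6.022×10²³ = 5.164×10⁻⁴ mol.
Photons that must be absorbed: 5.164×10⁻⁴ / 0.405 = 0.001275 mol.
Incident photons needed: 0.001275 / 0.637 = 0.002002 mol.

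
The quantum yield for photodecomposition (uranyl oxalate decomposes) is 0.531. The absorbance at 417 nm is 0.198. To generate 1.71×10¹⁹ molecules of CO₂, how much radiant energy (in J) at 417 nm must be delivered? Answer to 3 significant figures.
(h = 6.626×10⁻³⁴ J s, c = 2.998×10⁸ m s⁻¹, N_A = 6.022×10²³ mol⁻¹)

41.9 J

Product: 1.71×10¹⁹ / 6.022×10²³ = 2.840×10⁻⁵ mol.
Photons that must be absorbed: 2.840×10⁻⁵ / 0.531 = 5.348×10⁻⁵ mol.
Fraction absorbed: 1 − 10^(−0.198) = 0.3661.
Incident photons needed: 5.348×10⁻⁵ / 0.3661 = 1.461×10⁻⁴ mol.
Photon energy: hc/λ = 4.764×10⁻¹⁹ J; per mole, 2.869×10⁵ J mol⁻¹.
Energy required: 1.461×10⁻⁴ × 2.869×10⁵ = 41.9 J.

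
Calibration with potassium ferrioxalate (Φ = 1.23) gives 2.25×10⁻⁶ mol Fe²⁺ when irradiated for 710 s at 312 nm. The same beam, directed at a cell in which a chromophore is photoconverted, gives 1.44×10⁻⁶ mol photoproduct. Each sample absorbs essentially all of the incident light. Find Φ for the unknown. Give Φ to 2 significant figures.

Φ = 0.79

Photons absorbed by the actinometer: 2.25×10⁻⁶ / 1.23 = 1.829×10⁻⁶ mol.
Φ(unknown) = 1.44×10⁻⁶ / 1.829×10⁻⁶ = 0.79.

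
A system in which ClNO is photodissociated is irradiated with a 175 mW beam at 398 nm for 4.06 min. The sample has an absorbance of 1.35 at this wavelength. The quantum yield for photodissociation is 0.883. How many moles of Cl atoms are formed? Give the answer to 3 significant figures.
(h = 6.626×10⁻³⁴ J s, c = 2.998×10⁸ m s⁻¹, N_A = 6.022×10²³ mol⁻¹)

1.20×10⁻⁴ mol

Photon energy at 398 nm: hc/λ = (6.626×10⁻³⁴)(2.998×10⁸)/(398×10⁻⁹) = 4.991×10⁻¹⁹ J.
Energy delivered: (175 mW)(243.6 s) = 42.63 J.
Photons incident: 42.63 / 4.991×10⁻¹⁹ = 8.541×10¹⁹, i.e. 8.541×10¹⁹/6.022×10²³ = 1.418×10⁻⁴ mol.
Fraction absorbed: 1 − 10^(−1.35) = 0.9553.
Photons absorbed: 0.9553 × 1.418×10⁻⁴ = 1.355×10⁻⁴ mol.
Product: Φ × n_abs = 0.883 × 1.355×10⁻⁴ = 1.196×10⁻⁴ mol.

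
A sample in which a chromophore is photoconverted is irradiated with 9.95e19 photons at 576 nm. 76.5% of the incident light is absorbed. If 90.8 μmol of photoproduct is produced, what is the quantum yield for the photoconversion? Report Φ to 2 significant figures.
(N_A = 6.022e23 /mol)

Φ = 0.72

Product: 90.8 μmol = 9.08e-5 mol.
Moles of photons: 9.95e19 / 6.022e23 = 1.652e-4 mol.
Photons absorbed: 0.765 × 1.652e-4 = 1.264e-4 mol.
Φ = 9.08e-5 mol / 1.264e-4 mol photons = 0.72.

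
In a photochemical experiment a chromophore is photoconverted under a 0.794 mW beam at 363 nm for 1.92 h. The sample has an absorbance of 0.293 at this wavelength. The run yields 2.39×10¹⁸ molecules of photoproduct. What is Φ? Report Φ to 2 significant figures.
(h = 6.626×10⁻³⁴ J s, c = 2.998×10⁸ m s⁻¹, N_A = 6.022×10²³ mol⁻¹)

Product: 2.39×10¹⁸ / 6.022×10²³ = 3.969×10⁻⁶ mol.
Photon energy at 363 nm: hc/λ = (6.626×10⁻³⁴)(2.998×10⁸)/(363×10⁻⁹) = 5.472×10⁻¹⁹ J.
Energy delivered: (0.794 mW)(6912 s) = 5.488 J.
Photons incident: 5.488 / 5.472×10⁻¹⁹ = 1.003×10¹⁹, i.e. 1.003×10¹⁹/6.022×10²³ = 1.666×10⁻⁵ mol.
Fraction absorbed: 1 − 10^(−0.293) = 0.4907.
Photons absorbed: 0.4907 × 1.666×10⁻⁵ = 8.175×10⁻⁶ mol.
Φ = 3.969×10⁻⁶ mol / 8.175×10⁻⁶ mol photons = 0.49.

Φ = 0.49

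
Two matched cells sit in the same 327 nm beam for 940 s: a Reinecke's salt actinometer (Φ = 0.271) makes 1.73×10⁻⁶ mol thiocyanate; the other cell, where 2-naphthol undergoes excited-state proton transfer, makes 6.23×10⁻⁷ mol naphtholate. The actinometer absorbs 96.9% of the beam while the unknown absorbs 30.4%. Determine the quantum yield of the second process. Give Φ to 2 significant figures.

Photons absorbed by the actinometer: 1.73×10⁻⁶ / 0.271 = 6.384×10⁻⁶ mol.
Incident flux: 6.384×10⁻⁶ / 0.969 = 6.588×10⁻⁶ einstein.
Absorbed by unknown: 0.304 × 6.588×10⁻⁶ = 2.003×10⁻⁶ mol.
Φ(unknown) = 6.23×10⁻⁷ / 2.003×10⁻⁶ = 0.31.

Φ = 0.31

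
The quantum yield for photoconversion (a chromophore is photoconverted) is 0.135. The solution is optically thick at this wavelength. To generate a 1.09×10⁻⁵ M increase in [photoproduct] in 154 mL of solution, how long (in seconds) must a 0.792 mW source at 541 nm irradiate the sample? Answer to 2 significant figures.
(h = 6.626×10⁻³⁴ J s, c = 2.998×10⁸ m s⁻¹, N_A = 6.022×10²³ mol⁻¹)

Product: (1.09×10⁻⁵ M)(0.154 L) = 1.679×10⁻⁶ mol.
Photons that must be absorbed: 1.679×10⁻⁶ / 0.135 = 1.244×10⁻⁵ mol.
Photon energy: hc/λ = 3.672×10⁻¹⁹ J; per mole, 2.211×10⁵ J mol⁻¹.
Energy required: 1.244×10⁻⁵ × 2.211×10⁵ = 2.750 J.
Time: 2.750 J / 0.000792 W = 3500 s.

t ≈ 3500 s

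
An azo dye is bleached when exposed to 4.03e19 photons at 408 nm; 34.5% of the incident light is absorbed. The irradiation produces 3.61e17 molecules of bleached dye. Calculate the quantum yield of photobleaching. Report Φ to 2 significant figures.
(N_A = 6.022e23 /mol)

Product: 3.61e17 / 6.022e23 = 5.995e-7 mol.
Moles of photons: 4.03e19 / 6.022e23 = 6.692e-5 mol.
Photons absorbed: 0.345 × 6.692e-5 = 2.309e-5 mol.
Φ = 5.995e-7 mol / 2.309e-5 mol photons = 0.026.

Φ = 0.026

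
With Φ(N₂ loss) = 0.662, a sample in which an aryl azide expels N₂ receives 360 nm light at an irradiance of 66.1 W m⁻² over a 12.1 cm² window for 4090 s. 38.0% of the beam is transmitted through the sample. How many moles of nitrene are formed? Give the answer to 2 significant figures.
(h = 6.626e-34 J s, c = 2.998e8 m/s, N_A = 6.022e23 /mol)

Photon energy at 360 nm: hc/λ = (6.626e-34)(2.998e8)/(360e-9) = 5.518e-19 J.
Energy delivered: (66.1 W m⁻²)(12.1e-4 m²)(4090 s) = 327.1 J.
Photons incident: 327.1 / 5.518e-19 = 5.928e20, i.e. 5.928e20/6.022e23 = 9.844e-4 mol.
Fraction absorbed: 1 − 38.0/100 = 0.6200.
Photons absorbed: 0.6200 × 9.844e-4 = 6.103e-4 mol.
Product: Φ × n_abs = 0.662 × 6.103e-4 = 4.040e-4 mol.

4.0e-4 mol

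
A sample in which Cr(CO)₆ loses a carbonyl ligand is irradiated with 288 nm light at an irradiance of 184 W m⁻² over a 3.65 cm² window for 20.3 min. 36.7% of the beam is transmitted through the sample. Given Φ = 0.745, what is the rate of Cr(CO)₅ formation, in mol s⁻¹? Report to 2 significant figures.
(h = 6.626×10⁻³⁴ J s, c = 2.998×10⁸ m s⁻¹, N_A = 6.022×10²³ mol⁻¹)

7.6×10⁻⁸ mol s⁻¹

Photon energy at 288 nm: hc/λ = (6.626×10⁻³⁴)(2.998×10⁸)/(288×10⁻⁹) = 6.897×10⁻¹⁹ J.
Energy delivered: (184 W m⁻²)(3.65×10⁻⁴ m²)(1218 s) = 81.80 J.
Photons incident: 81.80 / 6.897×10⁻¹⁹ = 1.186×10²⁰, i.e. 1.186×10²⁰/6.022×10²³ = 1.969×10⁻⁴ mol.
Fraction absorbed: 1 − 36.7/100 = 0.6330.
Photons absorbed: 0.6330 × 1.969×10⁻⁴ = 1.246×10⁻⁴ mol.
Product formed: 0.745 × 1.246×10⁻⁴ = 9.283×10⁻⁵ mol.
Rate: 9.283×10⁻⁵ / 1218 s = 7.6×10⁻⁸ mol s⁻¹.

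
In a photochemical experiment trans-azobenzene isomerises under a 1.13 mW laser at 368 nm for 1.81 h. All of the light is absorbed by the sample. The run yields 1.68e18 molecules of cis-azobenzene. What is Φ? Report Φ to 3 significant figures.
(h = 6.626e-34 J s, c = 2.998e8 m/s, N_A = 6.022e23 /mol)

Product: 1.68e18 / 6.022e23 = 2.790e-6 mol.
Photon energy at 368 nm: hc/λ = (6.626e-34)(2.998e8)/(368e-9) = 5.398e-19 J.
Energy delivered: (1.13 mW)(6516 s) = 7.363 J.
Photons incident: 7.363 / 5.398e-19 = 1.364e19, i.e. 1.364e19/6.022e23 = 2.265e-5 mol.
Φ = 2.790e-6 mol / 2.265e-5 mol photons = 0.123.

Φ = 0.123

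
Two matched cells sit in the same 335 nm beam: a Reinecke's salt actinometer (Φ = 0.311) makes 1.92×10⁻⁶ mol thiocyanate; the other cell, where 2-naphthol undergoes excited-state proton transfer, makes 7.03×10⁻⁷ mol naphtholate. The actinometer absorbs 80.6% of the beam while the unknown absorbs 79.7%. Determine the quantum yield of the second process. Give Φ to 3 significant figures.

Photons absorbed by the actinometer: 1.92×10⁻⁶ / 0.311 = 6.174×10⁻⁶ mol.
Incident flux: 6.174×10⁻⁶ / 0.806 = 7.660×10⁻⁶ einstein.
Absorbed by unknown: 0.797 × 7.660×10⁻⁶ = 6.105×10⁻⁶ mol.
Φ(unknown) = 7.03×10⁻⁷ / 6.105×10⁻⁶ = 0.115.

Φ = 0.115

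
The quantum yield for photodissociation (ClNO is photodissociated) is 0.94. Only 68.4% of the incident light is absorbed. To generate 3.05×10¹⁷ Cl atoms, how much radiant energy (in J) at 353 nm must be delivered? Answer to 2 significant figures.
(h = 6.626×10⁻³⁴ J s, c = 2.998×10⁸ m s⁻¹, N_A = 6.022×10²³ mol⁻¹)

Product: 3.05×10¹⁷ / 6.022×10²³ = 5.065×10⁻⁷ mol.
Photons that must be absorbed: 5.065×10⁻⁷ / 0.94 = 5.388×10⁻⁷ mol.
Incident photons needed: 5.388×10⁻⁷ / 0.684 = 7.877×10⁻⁷ mol.
Photon energy: hc/λ = 5.627×10⁻¹⁹ J; per mole, 3.389×10⁵ J mol⁻¹.
Energy required: 7.877×10⁻⁷ × 3.389×10⁵ = 0.27 J.

0.27 J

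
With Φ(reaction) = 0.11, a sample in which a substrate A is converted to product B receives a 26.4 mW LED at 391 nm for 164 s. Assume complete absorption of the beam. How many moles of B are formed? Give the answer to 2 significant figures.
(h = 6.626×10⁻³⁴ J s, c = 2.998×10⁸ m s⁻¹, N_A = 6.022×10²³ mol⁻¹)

Photon energy at 391 nm: hc/λ = (6.626×10⁻³⁴)(2.998×10⁸)/(391×10⁻⁹) = 5.080×10⁻¹⁹ J.
Energy delivered: (26.4 mW)(164 s) = 4.330 J.
Photons incident: 4.330 / 5.080×10⁻¹⁹ = 8.524×10¹⁸, i.e. 8.524×10¹⁸/6.022×10²³ = 1.415×10⁻⁵ mol.
Product: Φ × n_abs = 0.11 × 1.415×10⁻⁵ = 1.557×10⁻⁶ mol.

1.6×10⁻⁶ mol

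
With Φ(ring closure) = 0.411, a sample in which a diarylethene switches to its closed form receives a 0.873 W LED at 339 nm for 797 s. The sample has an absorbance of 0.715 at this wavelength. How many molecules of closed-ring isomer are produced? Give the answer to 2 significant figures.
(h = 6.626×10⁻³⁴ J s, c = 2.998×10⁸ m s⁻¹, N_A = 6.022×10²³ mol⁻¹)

Photon energy at 339 nm: hc/λ = (6.626×10⁻³⁴)(2.998×10⁸)/(339×10⁻⁹) = 5.860×10⁻¹⁹ J.
Energy delivered: (0.873 W)(797 s) = 695.8 J.
Photons incident: 695.8 / 5.860×10⁻¹⁹ = 1.187×10²¹, i.e. 1.187×10²¹/6.022×10²³ = 0.001971 mol.
Fraction absorbed: 1 − 10^(−0.715) = 0.8072.
Photons absorbed: 0.8072 × 0.001971 = 0.001591 mol.
Product: Φ × n_abs = 0.411 × 0.001591 = 6.539×10⁻⁴ mol.
As a count: 6.539×10⁻⁴ × 6.022×10²³ = 3.9×10²⁰.

3.9×10²⁰ molecules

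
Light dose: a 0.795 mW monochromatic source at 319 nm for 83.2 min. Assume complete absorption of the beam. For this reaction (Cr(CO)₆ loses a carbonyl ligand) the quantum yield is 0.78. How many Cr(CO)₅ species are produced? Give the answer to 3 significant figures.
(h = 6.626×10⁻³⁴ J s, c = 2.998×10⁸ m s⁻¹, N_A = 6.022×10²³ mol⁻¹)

4.97×10¹⁸ species

Photon energy at 319 nm: hc/λ = (6.626×10⁻³⁴)(2.998×10⁸)/(319×10⁻⁹) = 6.227×10⁻¹⁹ J.
Energy delivered: (0.795 mW)(4992 s) = 3.969 J.
Photons incident: 3.969 / 6.227×10⁻¹⁹ = 6.374×10¹⁸, i.e. 6.374×10¹⁸/6.022×10²³ = 1.058×10⁻⁵ mol.
Product: Φ × n_abs = 0.78 × 1.058×10⁻⁵ = 8.252×10⁻⁶ mol.
As a count: 8.252×10⁻⁶ × 6.022×10²³ = 4.97×10¹⁸.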